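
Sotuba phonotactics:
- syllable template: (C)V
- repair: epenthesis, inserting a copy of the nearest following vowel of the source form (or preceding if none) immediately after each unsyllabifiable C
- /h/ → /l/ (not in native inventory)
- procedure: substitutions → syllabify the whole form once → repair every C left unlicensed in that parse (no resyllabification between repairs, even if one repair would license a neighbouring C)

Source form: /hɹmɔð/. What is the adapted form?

Substitution: /h/ → /l/, giving /lɹmɔð/.
The consonants /l/, /ɹ/, /ð/ cannot be parsed into a legal (C)V syllable (no codas are permitted; onsets are limited to one consonant).
Each unlicensed consonant becomes the onset of a new syllable: /l/ → /lɔ/, /ɹ/ → /ɹɔ/, /ð/ → /ðɔ/.

lɔɹɔmɔðɔ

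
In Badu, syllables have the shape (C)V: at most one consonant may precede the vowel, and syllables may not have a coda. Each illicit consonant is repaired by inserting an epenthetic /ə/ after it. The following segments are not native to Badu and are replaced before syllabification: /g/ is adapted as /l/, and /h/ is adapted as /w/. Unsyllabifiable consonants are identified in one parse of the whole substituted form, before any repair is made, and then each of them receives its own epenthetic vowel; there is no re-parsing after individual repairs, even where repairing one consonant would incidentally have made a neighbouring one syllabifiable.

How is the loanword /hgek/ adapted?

wəlekə

Substitution: /h/ → /w/, /g/ → /l/, giving /wlek/.
The consonants /w/, /k/ cannot be parsed into a legal (C)V syllable (no codas are permitted; onsets are limited to one consonant).
Epenthesis after each stranded consonant: /w/ → /wə/, /k/ → /kə/.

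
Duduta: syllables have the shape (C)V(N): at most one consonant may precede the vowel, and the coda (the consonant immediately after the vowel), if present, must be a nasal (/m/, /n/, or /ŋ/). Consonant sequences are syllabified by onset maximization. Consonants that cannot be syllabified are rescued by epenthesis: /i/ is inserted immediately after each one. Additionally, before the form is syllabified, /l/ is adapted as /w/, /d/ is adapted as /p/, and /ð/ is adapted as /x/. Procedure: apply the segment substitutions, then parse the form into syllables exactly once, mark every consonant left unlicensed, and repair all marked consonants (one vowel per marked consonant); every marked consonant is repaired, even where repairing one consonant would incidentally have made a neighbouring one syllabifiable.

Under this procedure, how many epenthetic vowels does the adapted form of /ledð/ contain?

2

After substitution the input is /wepx/.
The unsyllabifiable consonants are /p/, /x/; each receives one epenthetic vowel.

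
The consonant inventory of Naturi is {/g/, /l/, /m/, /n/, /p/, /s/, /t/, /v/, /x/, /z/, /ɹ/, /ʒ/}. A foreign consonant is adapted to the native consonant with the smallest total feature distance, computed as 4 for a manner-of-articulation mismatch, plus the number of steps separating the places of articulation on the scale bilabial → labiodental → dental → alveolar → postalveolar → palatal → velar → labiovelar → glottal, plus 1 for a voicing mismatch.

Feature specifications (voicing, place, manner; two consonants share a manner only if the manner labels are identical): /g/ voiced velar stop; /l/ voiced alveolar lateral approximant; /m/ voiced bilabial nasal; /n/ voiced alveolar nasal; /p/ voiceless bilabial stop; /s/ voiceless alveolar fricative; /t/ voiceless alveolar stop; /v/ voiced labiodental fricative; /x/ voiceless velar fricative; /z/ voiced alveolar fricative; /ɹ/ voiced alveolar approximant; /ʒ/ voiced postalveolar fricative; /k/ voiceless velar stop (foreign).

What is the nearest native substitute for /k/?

g

/g/ is closest: same manner (stop), place distance 0 (velar→velar), voicing differs (+1); total 1. Next closest is /t/ at distance 3.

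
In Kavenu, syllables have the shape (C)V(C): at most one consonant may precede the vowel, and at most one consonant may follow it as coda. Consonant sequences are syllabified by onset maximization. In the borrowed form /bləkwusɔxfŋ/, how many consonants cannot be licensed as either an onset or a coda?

The consonants /b/, /f/, /ŋ/ cannot be parsed into a legal (C)V(C) syllable (at most one coda consonant is licensed; onsets are limited to one consonant).

3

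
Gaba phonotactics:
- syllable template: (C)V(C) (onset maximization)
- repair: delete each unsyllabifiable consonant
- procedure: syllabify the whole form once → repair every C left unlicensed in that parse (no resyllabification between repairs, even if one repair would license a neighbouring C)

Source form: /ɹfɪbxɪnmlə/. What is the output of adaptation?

fɪbxɪnlə

The consonants /ɹ/, /m/ cannot be parsed into a legal (C)V(C) syllable (at most one coda consonant is licensed; onsets are limited to one consonant).
Deletion applies to /ɹ/, /m/.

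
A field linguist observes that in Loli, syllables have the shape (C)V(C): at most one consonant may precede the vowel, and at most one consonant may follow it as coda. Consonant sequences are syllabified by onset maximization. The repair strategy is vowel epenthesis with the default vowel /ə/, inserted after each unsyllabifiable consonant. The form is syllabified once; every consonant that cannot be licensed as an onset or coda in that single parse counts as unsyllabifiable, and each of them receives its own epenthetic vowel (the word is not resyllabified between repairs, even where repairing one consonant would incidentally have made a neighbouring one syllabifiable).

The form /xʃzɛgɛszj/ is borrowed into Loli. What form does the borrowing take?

Under (C)V(C), the unsyllabifiable consonants are /x/, /ʃ/, /z/, /j/ (at most one coda consonant is licensed; onsets are limited to one consonant).
Epenthesis after each stranded consonant: /x/ → /xə/, /ʃ/ → /ʃə/, /z/ → /zə/, /j/ → /jə/.

xəʃəzɛgɛszəjə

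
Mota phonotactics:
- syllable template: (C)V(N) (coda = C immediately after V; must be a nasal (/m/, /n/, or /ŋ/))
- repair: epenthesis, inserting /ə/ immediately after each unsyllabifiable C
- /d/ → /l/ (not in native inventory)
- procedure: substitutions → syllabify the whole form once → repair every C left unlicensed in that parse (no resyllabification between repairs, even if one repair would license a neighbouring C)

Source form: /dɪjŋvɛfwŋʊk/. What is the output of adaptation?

lɪjəŋəvɛfəwəŋʊkə

Substitution: /d/ → /l/, giving /lɪjŋvɛfwŋʊk/.
Syllabifying with onset maximization leaves /j/, /ŋ/, /f/, /w/, /k/ stranded (only a nasal (/m/, /n/, or /ŋ/) is licensed in coda position; onsets are limited to one consonant).
Epenthesis after each stranded consonant: /j/ → /jə/, /ŋ/ → /ŋə/, /f/ → /fə/, /w/ → /wə/, /k/ → /kə/.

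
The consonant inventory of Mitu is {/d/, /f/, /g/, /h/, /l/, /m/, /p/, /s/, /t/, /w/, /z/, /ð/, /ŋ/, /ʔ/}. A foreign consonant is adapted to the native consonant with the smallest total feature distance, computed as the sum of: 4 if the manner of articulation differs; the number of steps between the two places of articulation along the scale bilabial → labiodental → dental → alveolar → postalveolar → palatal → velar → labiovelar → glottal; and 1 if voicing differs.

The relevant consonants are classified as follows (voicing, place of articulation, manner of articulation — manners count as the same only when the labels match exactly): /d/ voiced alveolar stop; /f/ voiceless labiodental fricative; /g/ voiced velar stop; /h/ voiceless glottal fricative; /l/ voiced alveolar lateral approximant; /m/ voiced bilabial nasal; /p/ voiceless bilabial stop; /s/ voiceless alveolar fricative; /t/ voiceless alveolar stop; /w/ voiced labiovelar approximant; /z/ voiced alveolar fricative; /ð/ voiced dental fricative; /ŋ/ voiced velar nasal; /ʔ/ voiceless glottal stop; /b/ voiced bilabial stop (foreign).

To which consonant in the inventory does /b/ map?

/p/ is closest: same manner (stop), place distance 0 (bilabial→bilabial), voicing differs (+1); total 1. Next closest is /d/ at distance 3.

p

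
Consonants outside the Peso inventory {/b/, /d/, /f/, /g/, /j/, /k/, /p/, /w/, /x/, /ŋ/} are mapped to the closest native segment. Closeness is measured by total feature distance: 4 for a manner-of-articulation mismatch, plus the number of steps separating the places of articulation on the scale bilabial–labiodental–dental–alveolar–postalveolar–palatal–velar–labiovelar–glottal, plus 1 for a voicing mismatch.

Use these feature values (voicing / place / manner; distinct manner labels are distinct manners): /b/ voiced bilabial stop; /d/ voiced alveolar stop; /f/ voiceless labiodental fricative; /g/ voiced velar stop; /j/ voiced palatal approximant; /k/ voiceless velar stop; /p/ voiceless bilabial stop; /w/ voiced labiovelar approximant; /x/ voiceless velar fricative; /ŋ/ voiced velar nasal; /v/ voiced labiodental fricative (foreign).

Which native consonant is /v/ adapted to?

/f/ is closest: same manner (fricative), place distance 0 (labiodental→labiodental), voicing differs (+1); total 1. Next closest is /b/ at distance 5.

f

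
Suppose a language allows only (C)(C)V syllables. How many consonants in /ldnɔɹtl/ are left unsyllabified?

4

Syllabifying with onset maximization leaves /l/, /ɹ/, /t/, /l/ stranded (no codas are permitted; onsets may contain at most 2 consonants).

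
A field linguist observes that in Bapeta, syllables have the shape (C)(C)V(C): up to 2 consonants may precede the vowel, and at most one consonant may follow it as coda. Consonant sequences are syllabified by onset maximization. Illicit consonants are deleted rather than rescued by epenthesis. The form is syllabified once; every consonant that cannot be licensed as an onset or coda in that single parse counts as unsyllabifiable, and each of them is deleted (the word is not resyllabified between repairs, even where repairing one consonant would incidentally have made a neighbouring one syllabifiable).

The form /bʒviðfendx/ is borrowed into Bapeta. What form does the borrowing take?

The consonants /b/, /d/, /x/ cannot be parsed into a legal (C)(C)V(C) syllable (at most one coda consonant is licensed; onsets may contain at most 2 consonants).
Deleting the stranded consonants removes /b/, /d/, /x/.

ʒviðfen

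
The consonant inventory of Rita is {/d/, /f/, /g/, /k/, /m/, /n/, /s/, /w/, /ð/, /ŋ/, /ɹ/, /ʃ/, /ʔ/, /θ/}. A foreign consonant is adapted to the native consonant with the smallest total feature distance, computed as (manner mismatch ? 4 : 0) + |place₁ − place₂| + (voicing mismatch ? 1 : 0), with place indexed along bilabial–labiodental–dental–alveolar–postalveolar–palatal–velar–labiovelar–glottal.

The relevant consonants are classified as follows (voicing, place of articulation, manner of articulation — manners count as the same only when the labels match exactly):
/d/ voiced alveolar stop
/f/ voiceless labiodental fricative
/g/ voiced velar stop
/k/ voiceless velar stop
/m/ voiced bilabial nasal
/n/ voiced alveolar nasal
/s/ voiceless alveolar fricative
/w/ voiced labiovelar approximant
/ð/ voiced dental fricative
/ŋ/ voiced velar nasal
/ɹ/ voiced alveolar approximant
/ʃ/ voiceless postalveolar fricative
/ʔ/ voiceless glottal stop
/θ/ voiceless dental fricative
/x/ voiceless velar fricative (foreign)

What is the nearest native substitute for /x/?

/ʃ/ is closest: same manner (fricative), place distance 2 (velar→postalveolar), same voicing; total 2. Next closest is /s/ at distance 3.

ʃ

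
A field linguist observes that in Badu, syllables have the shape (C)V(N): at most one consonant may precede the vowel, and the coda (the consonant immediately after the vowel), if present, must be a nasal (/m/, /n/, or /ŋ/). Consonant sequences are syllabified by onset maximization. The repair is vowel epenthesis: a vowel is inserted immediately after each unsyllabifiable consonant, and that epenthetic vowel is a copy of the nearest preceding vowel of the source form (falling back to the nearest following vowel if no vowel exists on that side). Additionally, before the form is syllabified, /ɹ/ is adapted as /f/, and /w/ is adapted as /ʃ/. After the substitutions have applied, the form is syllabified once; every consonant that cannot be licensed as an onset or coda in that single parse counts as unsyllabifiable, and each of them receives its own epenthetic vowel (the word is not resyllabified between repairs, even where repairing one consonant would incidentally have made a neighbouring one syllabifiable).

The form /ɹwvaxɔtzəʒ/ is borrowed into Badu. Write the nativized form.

Substitution: /ɹ/ → /f/, /w/ → /ʃ/, giving /fʃvaxɔtzəʒ/.
Syllabifying with onset maximization leaves /f/, /ʃ/, /t/, /ʒ/ stranded (only a nasal (/m/, /n/, or /ŋ/) is licensed in coda position; onsets are limited to one consonant).
Inserting the epenthetic vowel yields /f/ → /fa/, /ʃ/ → /ʃa/, /t/ → /tɔ/, /ʒ/ → /ʒə/.

faʃavaxɔtɔzəʒə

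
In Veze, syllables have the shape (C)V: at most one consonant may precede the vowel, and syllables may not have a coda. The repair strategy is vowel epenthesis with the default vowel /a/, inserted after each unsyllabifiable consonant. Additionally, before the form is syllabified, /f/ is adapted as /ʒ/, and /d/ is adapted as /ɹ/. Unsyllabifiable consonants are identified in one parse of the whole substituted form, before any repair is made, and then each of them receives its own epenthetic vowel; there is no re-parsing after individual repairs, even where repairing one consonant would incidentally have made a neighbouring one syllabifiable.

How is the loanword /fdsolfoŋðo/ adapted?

Substitution: /f/ → /ʒ/, /d/ → /ɹ/, giving /ʒɹsolʒoŋðo/.
Syllabifying with onset maximization leaves /ʒ/, /ɹ/, /l/, /ŋ/ stranded (no codas are permitted; onsets are limited to one consonant).
Inserting the epenthetic vowel yields /ʒ/ → /ʒa/, /ɹ/ → /ɹa/, /l/ → /la/, /ŋ/ → /ŋa/.

ʒaɹasolaʒoŋaðo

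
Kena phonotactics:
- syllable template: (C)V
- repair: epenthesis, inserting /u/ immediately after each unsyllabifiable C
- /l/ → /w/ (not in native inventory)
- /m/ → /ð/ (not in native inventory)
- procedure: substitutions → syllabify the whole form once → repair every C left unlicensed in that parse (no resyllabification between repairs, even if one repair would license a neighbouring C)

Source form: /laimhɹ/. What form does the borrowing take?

waiðuhuɹu

Substitution: /l/ → /w/, /m/ → /ð/, giving /waiðhɹ/.
The consonants /ð/, /h/, /ɹ/ cannot be parsed into a legal (C)V syllable (no codas are permitted; onsets are limited to one consonant).
Each unlicensed consonant becomes the onset of a new syllable: /ð/ → /ðu/, /h/ → /hu/, /ɹ/ → /ɹu/.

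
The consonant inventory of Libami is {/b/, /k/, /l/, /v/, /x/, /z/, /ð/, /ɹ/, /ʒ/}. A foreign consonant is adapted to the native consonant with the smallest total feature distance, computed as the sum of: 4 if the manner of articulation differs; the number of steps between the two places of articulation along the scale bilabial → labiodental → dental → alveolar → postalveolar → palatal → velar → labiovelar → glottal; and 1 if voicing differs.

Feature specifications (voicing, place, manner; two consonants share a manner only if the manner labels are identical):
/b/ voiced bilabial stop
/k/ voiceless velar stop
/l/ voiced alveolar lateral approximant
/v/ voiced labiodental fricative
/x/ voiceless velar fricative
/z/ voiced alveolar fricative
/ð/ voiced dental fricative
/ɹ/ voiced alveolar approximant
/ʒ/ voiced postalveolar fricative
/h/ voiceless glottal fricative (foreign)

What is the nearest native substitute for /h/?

/x/ is closest: same manner (fricative), place distance 2 (glottal→velar), same voicing; total 2. Next closest is /ʒ/ at distance 5.

x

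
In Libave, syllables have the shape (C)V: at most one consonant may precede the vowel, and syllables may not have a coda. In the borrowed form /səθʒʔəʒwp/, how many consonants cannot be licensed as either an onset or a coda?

5

Syllabifying with onset maximization leaves /θ/, /ʒ/, /ʒ/, /w/, /p/ stranded (no codas are permitted; onsets are limited to one consonant).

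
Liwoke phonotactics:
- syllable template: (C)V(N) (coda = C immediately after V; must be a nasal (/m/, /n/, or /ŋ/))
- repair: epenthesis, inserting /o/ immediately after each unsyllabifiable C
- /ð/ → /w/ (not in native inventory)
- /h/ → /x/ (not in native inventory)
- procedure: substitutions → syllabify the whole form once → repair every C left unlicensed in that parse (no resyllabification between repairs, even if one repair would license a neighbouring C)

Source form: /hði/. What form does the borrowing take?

xowi

Substitution: /h/ → /x/, /ð/ → /w/, giving /xwi/.
Syllabifying with onset maximization leaves /x/ stranded (only a nasal (/m/, /n/, or /ŋ/) is licensed in coda position; onsets are limited to one consonant).
Each unlicensed consonant becomes the onset of a new syllable: /x/ → /xo/.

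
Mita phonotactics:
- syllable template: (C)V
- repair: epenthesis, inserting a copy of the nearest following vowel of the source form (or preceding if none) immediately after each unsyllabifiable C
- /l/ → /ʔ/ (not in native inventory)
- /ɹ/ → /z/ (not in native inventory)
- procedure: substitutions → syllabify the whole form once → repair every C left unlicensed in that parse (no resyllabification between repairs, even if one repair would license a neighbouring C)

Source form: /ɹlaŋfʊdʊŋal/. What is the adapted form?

Substitution: /ɹ/ → /z/, /l/ → /ʔ/, giving /zʔaŋfʊdʊŋaʔ/.
Under (C)V, the unsyllabifiable consonants are /z/, /ŋ/, /ʔ/ (no codas are permitted; onsets are limited to one consonant).
Inserting the epenthetic vowel yields /z/ → /za/, /ŋ/ → /ŋʊ/, /ʔ/ → /ʔa/.

zaʔaŋʊfʊdʊŋaʔa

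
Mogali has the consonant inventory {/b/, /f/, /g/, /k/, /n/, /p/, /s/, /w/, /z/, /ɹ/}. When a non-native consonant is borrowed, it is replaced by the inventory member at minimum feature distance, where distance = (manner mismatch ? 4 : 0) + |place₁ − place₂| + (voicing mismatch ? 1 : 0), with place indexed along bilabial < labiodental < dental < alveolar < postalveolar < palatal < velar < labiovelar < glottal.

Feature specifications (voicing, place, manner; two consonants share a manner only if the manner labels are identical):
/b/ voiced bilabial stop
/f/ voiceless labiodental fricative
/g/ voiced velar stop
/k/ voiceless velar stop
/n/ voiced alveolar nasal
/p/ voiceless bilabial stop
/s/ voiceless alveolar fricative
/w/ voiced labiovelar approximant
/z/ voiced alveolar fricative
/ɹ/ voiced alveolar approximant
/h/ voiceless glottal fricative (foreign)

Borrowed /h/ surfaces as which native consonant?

s

/s/ is closest: same manner (fricative), place distance 5 (glottal→alveolar), same voicing; total 5. Next closest is /k/ at distance 6.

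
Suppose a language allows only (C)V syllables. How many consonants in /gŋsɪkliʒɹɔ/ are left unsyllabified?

Syllabifying with onset maximization leaves /g/, /ŋ/, /k/, /ʒ/ stranded (no codas are permitted; onsets are limited to one consonant).

4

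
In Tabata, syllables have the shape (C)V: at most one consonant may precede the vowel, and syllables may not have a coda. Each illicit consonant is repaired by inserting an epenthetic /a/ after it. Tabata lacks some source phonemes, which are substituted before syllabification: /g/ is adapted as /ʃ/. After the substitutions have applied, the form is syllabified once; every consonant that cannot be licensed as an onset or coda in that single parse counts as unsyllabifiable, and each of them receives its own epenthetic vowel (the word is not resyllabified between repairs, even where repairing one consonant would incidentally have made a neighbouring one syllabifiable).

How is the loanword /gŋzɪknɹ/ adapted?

Substitution: /g/ → /ʃ/, giving /ʃŋzɪknɹ/.
Under (C)V, the unsyllabifiable consonants are /ʃ/, /ŋ/, /k/, /n/, /ɹ/ (no codas are permitted; onsets are limited to one consonant).
Epenthesis after each stranded consonant: /ʃ/ → /ʃa/, /ŋ/ → /ŋa/, /k/ → /ka/, /n/ → /na/, /ɹ/ → /ɹa/.

ʃaŋazɪkanaɹa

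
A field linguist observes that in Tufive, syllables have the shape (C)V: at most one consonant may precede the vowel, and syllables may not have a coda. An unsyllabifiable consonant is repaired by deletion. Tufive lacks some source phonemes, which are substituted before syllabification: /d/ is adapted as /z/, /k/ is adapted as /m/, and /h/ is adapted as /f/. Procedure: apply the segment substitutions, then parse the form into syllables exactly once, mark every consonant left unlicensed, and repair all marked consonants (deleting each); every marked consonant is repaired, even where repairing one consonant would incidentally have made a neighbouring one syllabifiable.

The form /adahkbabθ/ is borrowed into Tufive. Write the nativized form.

azaba

Substitution: /d/ → /z/, /h/ → /f/, /k/ → /m/, giving /azafmbabθ/.
The consonants /f/, /m/, /b/, /θ/ cannot be parsed into a legal (C)V syllable (no codas are permitted; onsets are limited to one consonant).
Each unlicensed consonant is deleted: /f/, /m/, /b/, /θ/.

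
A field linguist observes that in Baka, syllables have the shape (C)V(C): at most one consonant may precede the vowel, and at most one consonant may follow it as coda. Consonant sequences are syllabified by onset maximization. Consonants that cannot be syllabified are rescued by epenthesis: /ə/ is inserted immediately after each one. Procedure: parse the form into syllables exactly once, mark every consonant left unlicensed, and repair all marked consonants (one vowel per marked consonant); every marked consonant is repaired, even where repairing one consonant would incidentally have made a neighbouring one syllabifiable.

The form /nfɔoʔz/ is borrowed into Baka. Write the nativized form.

nəfɔoʔzə

The consonants /n/, /z/ cannot be parsed into a legal (C)V(C) syllable (at most one coda consonant is licensed; onsets are limited to one consonant).
Epenthesis after each stranded consonant: /n/ → /nə/, /z/ → /zə/.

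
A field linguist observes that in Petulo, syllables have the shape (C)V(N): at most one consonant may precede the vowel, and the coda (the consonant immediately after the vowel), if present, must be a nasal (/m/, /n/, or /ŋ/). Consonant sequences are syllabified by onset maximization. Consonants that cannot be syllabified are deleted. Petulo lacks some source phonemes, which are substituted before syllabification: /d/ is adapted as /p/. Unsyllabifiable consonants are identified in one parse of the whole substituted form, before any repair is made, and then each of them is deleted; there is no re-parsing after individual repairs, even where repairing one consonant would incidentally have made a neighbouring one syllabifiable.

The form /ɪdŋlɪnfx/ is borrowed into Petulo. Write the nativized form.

Substitution: /d/ → /p/, giving /ɪpŋlɪnfx/.
Syllabifying with onset maximization leaves /p/, /ŋ/, /f/, /x/ stranded (only a nasal (/m/, /n/, or /ŋ/) is licensed in coda position; onsets are limited to one consonant).
Deletion applies to /p/, /ŋ/, /f/, /x/.

ɪlɪn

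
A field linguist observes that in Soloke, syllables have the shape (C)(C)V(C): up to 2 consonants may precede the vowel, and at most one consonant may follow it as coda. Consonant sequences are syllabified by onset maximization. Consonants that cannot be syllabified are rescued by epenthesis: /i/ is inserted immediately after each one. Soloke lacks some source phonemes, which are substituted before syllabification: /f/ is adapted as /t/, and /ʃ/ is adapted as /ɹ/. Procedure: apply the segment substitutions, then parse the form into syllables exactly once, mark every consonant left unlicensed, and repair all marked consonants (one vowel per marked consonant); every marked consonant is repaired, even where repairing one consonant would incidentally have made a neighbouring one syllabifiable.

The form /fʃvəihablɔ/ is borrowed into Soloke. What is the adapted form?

tiɹvəihablɔ

Substitution: /f/ → /t/, /ʃ/ → /ɹ/, giving /tɹvəihablɔ/.
The consonants /t/ cannot be parsed into a legal (C)(C)V(C) syllable (at most one coda consonant is licensed; onsets may contain at most 2 consonants).
Each unlicensed consonant becomes the onset of a new syllable: /t/ → /ti/.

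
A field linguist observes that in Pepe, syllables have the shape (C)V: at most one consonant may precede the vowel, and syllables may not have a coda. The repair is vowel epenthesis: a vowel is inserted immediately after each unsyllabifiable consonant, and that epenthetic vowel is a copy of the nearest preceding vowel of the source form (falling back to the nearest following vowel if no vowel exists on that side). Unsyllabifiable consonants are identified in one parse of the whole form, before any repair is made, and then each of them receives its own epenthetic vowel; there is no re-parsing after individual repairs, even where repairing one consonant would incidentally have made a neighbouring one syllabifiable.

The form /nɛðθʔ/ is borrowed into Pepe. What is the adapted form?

Under (C)V, the unsyllabifiable consonants are /ð/, /θ/, /ʔ/ (no codas are permitted; onsets are limited to one consonant).
Epenthesis after each stranded consonant: /ð/ → /ðɛ/, /θ/ → /θɛ/, /ʔ/ → /ʔɛ/.

nɛðɛθɛʔɛ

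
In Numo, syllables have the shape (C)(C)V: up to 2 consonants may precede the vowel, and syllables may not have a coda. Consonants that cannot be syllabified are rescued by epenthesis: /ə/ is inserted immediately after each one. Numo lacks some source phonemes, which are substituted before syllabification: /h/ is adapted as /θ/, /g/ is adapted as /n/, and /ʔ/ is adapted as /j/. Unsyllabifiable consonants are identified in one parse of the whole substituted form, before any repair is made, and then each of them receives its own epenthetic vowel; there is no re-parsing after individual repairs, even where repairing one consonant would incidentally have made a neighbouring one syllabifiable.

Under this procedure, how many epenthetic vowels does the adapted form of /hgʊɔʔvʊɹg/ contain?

2

After substitution the input is /θnʊɔjvʊɹn/.
The unsyllabifiable consonants are /ɹ/, /n/; each receives one epenthetic vowel.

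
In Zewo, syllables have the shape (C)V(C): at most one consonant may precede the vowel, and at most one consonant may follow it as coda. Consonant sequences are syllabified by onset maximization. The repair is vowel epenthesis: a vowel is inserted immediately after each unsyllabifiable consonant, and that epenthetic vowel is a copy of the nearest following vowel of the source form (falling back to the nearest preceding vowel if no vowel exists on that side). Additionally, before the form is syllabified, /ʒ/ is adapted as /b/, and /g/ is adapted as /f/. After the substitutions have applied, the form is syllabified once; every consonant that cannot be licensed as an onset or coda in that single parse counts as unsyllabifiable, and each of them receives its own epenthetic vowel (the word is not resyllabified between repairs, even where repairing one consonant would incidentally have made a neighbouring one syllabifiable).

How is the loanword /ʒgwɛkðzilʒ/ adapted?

bɛfɛwɛkðizilbi

Substitution: /ʒ/ → /b/, /g/ → /f/, giving /bfwɛkðzilb/.
Syllabifying with onset maximization leaves /b/, /f/, /ð/, /b/ stranded (at most one coda consonant is licensed; onsets are limited to one consonant).
Each unlicensed consonant becomes the onset of a new syllable: /b/ → /bɛ/, /f/ → /fɛ/, /ð/ → /ði/, /b/ → /bi/.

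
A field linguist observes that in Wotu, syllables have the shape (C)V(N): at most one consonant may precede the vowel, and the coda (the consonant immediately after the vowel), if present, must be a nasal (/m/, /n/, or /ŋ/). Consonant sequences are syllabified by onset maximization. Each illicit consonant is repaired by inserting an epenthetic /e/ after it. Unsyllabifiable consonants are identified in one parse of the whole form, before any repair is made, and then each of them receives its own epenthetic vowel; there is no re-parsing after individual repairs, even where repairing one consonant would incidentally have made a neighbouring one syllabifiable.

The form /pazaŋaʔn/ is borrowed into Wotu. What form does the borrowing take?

pazaŋaʔene

Under (C)V(N), the unsyllabifiable consonants are /ʔ/, /n/ (only a nasal (/m/, /n/, or /ŋ/) is licensed in coda position; onsets are limited to one consonant).
Epenthesis after each stranded consonant: /ʔ/ → /ʔe/, /n/ → /ne/.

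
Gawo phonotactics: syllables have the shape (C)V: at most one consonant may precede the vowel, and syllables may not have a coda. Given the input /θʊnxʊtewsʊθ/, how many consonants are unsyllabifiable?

Under (C)V, the unsyllabifiable consonants are /n/, /w/, /θ/ (no codas are permitted; onsets are limited to one consonant).

3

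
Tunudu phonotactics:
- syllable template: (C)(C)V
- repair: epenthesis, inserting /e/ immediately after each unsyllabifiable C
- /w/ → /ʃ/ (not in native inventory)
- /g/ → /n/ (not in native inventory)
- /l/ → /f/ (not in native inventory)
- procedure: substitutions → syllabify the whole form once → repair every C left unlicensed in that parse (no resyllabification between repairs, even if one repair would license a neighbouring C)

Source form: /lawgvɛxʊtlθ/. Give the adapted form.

Substitution: /l/ → /f/, /w/ → /ʃ/, /g/ → /n/, giving /faʃnvɛxʊtfθ/.
The consonants /ʃ/, /t/, /f/, /θ/ cannot be parsed into a legal (C)(C)V syllable (no codas are permitted; onsets may contain at most 2 consonants).
Each unlicensed consonant becomes the onset of a new syllable: /ʃ/ → /ʃe/, /t/ → /te/, /f/ → /fe/, /θ/ → /θe/.

faʃenvɛxʊtefeθe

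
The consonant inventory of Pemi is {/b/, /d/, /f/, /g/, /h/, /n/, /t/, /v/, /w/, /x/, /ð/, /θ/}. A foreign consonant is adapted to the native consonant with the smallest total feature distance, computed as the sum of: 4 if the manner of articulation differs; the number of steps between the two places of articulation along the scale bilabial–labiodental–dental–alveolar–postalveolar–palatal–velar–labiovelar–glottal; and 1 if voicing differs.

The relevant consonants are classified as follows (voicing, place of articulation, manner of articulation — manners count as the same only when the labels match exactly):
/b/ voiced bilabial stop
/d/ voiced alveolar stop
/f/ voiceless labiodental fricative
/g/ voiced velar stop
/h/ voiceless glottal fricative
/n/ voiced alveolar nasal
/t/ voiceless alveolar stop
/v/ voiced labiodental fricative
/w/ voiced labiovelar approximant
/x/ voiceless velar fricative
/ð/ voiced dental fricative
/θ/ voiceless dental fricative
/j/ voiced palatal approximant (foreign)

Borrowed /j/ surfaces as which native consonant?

/w/ is closest: same manner (approximant), place distance 2 (palatal→labiovelar), same voicing; total 2. Next closest is /g/ at distance 5.

w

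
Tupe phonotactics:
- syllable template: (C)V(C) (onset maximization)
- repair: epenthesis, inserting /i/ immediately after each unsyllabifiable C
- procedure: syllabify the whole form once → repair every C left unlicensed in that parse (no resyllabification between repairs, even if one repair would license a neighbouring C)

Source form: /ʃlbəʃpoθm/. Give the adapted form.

ʃilibəʃpoθmi

Syllabifying with onset maximization leaves /ʃ/, /l/, /m/ stranded (at most one coda consonant is licensed; onsets are limited to one consonant).
Epenthesis after each stranded consonant: /ʃ/ → /ʃi/, /l/ → /li/, /m/ → /mi/.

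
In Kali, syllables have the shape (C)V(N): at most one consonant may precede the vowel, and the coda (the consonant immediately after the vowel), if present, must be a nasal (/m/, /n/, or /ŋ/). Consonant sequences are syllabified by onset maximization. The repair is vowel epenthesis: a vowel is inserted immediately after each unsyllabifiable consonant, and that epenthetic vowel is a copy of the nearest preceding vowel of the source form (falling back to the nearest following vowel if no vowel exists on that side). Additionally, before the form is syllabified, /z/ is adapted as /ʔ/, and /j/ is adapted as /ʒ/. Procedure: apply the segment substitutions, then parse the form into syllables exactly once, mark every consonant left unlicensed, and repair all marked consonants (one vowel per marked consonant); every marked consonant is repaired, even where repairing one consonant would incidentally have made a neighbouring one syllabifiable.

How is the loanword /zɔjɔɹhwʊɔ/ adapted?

Substitution: /z/ → /ʔ/, /j/ → /ʒ/, giving /ʔɔʒɔɹhwʊɔ/.
Under (C)V(N), the unsyllabifiable consonants are /ɹ/, /h/ (only a nasal (/m/, /n/, or /ŋ/) is licensed in coda position; onsets are limited to one consonant).
Inserting the epenthetic vowel yields /ɹ/ → /ɹɔ/, /h/ → /hɔ/.

ʔɔʒɔɹɔhɔwʊɔ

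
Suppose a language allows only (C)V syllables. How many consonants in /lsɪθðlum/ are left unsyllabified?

4

The consonants /l/, /θ/, /ð/, /m/ cannot be parsed into a legal (C)V syllable (no codas are permitted; onsets are limited to one consonant).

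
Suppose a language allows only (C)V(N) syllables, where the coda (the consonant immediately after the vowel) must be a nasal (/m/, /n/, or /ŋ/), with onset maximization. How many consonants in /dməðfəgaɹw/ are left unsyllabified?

Syllabifying with onset maximization leaves /d/, /ð/, /ɹ/, /w/ stranded (only a nasal (/m/, /n/, or /ŋ/) is licensed in coda position; onsets are limited to one consonant).

4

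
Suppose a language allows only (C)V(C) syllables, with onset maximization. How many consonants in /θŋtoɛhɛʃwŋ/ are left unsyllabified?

Syllabifying with onset maximization leaves /θ/, /ŋ/, /w/, /ŋ/ stranded (at most one coda consonant is licensed; onsets are limited to one consonant).

4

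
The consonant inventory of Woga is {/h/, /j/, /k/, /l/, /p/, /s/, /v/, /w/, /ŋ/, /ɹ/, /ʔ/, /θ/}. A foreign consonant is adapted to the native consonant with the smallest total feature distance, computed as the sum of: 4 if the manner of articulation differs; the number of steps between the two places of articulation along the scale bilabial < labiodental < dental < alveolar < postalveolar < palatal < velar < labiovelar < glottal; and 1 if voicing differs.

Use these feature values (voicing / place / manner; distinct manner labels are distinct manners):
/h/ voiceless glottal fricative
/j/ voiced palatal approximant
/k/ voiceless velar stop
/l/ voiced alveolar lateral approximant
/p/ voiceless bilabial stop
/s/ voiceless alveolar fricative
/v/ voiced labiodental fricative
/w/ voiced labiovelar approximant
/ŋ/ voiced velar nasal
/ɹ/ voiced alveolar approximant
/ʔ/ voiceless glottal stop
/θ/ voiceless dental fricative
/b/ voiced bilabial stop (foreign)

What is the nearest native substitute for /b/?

p

/p/ is closest: same manner (stop), place distance 0 (bilabial→bilabial), voicing differs (+1); total 1. Next closest is /v/ at distance 5.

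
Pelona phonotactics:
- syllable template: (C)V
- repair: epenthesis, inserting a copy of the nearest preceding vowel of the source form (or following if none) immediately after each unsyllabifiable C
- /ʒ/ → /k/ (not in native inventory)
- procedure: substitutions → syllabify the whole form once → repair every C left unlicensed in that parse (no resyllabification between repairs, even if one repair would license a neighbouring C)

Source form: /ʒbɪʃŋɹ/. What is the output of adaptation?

kɪbɪʃɪŋɪɹɪ

Substitution: /ʒ/ → /k/, giving /kbɪʃŋɹ/.
The consonants /k/, /ʃ/, /ŋ/, /ɹ/ cannot be parsed into a legal (C)V syllable (no codas are permitted; onsets are limited to one consonant).
Inserting the epenthetic vowel yields /k/ → /kɪ/, /ʃ/ → /ʃɪ/, /ŋ/ → /ŋɪ/, /ɹ/ → /ɹɪ/.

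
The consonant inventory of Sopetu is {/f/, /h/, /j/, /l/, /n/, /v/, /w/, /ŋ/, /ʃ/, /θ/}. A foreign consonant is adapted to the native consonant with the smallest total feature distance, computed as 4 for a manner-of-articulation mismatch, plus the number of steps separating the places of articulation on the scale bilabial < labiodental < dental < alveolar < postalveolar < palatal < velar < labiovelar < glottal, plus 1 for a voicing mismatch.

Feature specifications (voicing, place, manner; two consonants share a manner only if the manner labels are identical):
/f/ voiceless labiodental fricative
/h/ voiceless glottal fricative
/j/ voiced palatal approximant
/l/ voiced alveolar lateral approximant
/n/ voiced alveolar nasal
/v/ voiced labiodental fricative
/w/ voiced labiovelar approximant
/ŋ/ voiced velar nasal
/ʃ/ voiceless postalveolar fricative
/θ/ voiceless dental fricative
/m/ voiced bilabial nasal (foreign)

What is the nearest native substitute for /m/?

/n/ is closest: same manner (nasal), place distance 3 (bilabial→alveolar), same voicing; total 3. Next closest is /v/ at distance 5.

n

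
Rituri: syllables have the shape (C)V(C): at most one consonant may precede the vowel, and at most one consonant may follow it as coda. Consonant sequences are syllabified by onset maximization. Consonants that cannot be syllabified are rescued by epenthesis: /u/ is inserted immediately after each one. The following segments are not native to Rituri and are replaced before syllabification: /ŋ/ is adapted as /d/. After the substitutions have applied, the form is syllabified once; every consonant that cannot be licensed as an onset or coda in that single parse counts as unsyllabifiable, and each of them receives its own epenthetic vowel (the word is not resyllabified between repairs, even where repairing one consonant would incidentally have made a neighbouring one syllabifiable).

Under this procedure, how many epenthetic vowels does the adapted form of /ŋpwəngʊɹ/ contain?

2

After substitution the input is /dpwəngʊɹ/.
The unsyllabifiable consonants are /d/, /p/; each receives one epenthetic vowel.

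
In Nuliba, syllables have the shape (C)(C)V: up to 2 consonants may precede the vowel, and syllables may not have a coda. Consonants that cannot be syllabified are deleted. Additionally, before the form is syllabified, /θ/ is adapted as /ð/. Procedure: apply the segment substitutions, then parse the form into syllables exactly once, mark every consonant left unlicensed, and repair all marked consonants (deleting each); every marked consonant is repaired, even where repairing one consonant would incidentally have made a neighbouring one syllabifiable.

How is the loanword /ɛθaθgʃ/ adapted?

ɛða

Substitution: /θ/ → /ð/, giving /ɛðaðgʃ/.
Syllabifying with onset maximization leaves /ð/, /g/, /ʃ/ stranded (no codas are permitted; onsets may contain at most 2 consonants).
Each unlicensed consonant is deleted: /ð/, /g/, /ʃ/.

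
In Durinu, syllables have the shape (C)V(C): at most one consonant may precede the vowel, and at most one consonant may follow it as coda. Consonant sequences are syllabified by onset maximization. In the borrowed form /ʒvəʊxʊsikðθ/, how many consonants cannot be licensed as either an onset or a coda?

The consonants /ʒ/, /ð/, /θ/ cannot be parsed into a legal (C)V(C) syllable (at most one coda consonant is licensed; onsets are limited to one consonant).

3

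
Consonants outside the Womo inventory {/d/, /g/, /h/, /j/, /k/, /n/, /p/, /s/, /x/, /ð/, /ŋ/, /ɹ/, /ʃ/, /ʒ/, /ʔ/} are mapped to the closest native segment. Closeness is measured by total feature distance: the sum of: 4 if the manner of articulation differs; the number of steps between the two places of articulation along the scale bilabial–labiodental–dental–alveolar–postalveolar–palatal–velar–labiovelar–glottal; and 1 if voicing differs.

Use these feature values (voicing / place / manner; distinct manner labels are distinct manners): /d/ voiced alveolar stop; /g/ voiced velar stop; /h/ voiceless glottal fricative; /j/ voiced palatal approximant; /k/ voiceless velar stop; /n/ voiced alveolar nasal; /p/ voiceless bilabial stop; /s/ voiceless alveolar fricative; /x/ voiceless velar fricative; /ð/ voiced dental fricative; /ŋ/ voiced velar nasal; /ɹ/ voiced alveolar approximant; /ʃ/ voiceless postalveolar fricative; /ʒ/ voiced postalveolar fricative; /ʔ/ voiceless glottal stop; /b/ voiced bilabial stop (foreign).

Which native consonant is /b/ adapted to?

/p/ is closest: same manner (stop), place distance 0 (bilabial→bilabial), voicing differs (+1); total 1. Next closest is /d/ at distance 3.

p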